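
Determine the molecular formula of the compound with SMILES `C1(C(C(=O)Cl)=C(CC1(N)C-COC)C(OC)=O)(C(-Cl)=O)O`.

C12H15Cl2NO6

Heavy atoms from the SMILES: 12 C, 2 Cl, 1 N, 6 O.
Implicit hydrogens by atom environment:
  7 × C: no H
  5 × O: no H
  3 × C: 2 H each → 6
  2 × C: 3 H each → 6
  2 × Cl: no H
  1 × N: 2 H
  1 × O: 1 H
  Total hydrogens = 15.
Molecular formula: C12H15Cl2NO6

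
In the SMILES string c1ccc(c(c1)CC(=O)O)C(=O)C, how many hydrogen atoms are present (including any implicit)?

10

Hydrogens are implicit in SMILES; fill each atom to its normal valence:
  4 × C (aromatic): 1 H each → 4
  2 × C (aromatic): no H
  2 × C: no H
  2 × O: no H
  1 × C: 3 H
  1 × C: 2 H
  1 × O: 1 H
  Total hydrogens = 10.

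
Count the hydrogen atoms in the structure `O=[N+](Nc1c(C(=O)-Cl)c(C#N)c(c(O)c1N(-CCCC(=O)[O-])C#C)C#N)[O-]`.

Hydrogens are implicit in SMILES; fill each atom to its normal valence:
  6 × C (aromatic): no H
  5 × C: no H
  3 × C: 2 H each → 6
  3 × N: no H
  3 × O: no H
  2 × O (charge -1): no H
  1 × C: 1 H
  1 × Cl: no H
  1 × N: 1 H
  1 × N (charge +1): no H
  1 × O: 1 H
  Total hydrogens = 9.

9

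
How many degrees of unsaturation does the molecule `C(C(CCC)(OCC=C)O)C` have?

Molecular formula from the SMILES: C9H18O2.
DoU = (2C + 2 + N − H − X)/2 = (2·9 + 2 + 0 − 18 − 0)/2 = 2/2 = 1.
(Structurally: 0 ring(s) + 1 π bond(s) = 1.)

1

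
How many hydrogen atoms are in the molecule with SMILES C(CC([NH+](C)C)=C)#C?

12

Hydrogens are implicit in SMILES; fill each atom to its normal valence:
  2 × C: 3 H each → 6
  2 × C: 2 H each → 4
  2 × C: no H
  1 × C: 1 H
  1 × N (charge +1): 1 H
  Total hydrogens = 12.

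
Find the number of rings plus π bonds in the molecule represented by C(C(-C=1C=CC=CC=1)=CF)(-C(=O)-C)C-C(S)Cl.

6

Molecular formula from the SMILES: C13H14ClFOS.
DoU = (2C + 2 + N − H − X)/2 = (2·13 + 2 + 0 − 14 − 2)/2 = 12/2 = 6.
(Structurally: 1 ring(s) + 5 π bond(s) = 6.)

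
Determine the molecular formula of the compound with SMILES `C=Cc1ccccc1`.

Heavy atoms from the SMILES: 8 C.
Implicit hydrogens by atom environment:
  5 × C (aromatic): 1 H each → 5
  1 × C: 2 H
  1 × C: 1 H
  1 × C (aromatic): no H
  Total hydrogens = 8.
Molecular formula: C8H8

C8H8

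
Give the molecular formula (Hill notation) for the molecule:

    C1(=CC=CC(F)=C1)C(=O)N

Heavy atoms from the SMILES: 7 C, 1 F, 1 N, 1 O.
Implicit hydrogens by atom environment:
  4 × C (aromatic): 1 H each → 4
  2 × C (aromatic): no H
  1 × C: no H
  1 × F: no H
  1 × N: 2 H
  1 × O: no H
  Total hydrogens = 6.
Molecular formula: C7H6FNO

C7H6FNO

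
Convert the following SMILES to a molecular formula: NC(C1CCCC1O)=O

Heavy atoms from the SMILES: 6 C, 1 N, 2 O.
Implicit hydrogens by atom environment:
  3 × C: 2 H each → 6
  2 × C: 1 H each → 2
  1 × C: no H
  1 × N: 2 H
  1 × O: 1 H
  1 × O: no H
  Total hydrogens = 11.
Molecular formula: C6H11NO2

C6H11NO2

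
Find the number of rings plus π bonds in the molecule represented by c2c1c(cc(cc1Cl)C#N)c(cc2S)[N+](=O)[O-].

10

Molecular formula from the SMILES: C11H5ClN2O2S.
DoU = (2C + 2 + N − H − X)/2 = (2·11 + 2 + 2 − 5 − 1)/2 = 20/2 = 10.
(Structurally: 2 ring(s) + 8 π bond(s) = 10.)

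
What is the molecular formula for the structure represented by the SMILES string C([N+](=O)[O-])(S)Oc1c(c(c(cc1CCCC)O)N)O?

C11H16N2O5S

Heavy atoms from the SMILES: 11 C, 2 N, 5 O, 1 S.
Implicit hydrogens by atom environment:
  5 × C (aromatic): no H
  3 × C: 2 H each → 6
  2 × O: 1 H each → 2
  2 × O: no H
  1 × C: 3 H
  1 × C (aromatic): 1 H
  1 × C: 1 H
  1 × N: 2 H
  1 × N (charge +1): no H
  1 × O (charge -1): no H
  1 × S: 1 H
  Total hydrogens = 16.
Molecular formula: C11H16N2O5S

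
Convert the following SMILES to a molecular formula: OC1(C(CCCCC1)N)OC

Heavy atoms from the SMILES: 8 C, 1 N, 2 O.
Implicit hydrogens by atom environment:
  5 × C: 2 H each → 10
  1 × C: 3 H
  1 × C: 1 H
  1 × C: no H
  1 × N: 2 H
  1 × O: 1 H
  1 × O: no H
  Total hydrogens = 17.
Molecular formula: C8H17NO2

C8H17NO2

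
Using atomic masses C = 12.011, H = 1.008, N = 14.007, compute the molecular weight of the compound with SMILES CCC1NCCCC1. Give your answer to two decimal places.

Molecular formula: C7H15N.
M = 7×12.011 + 15×1.008 + 1×14.007 = 113.20 g/mol.

113.20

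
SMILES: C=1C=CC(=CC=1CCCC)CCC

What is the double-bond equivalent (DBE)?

Molecular formula from the SMILES: C13H20.
DoU = (2C + 2 + N − H − X)/2 = (2·13 + 2 + 0 − 20 − 0)/2 = 8/2 = 4.
(Structurally: 1 ring(s) + 3 π bond(s) = 4.)

4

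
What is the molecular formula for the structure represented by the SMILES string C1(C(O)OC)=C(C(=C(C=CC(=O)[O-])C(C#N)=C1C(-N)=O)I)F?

C13H9FIN2O5-

Heavy atoms from the SMILES: 13 C, 1 F, 1 I, 2 N, 5 O.
Implicit hydrogens by atom environment:
  6 × C (aromatic): no H
  3 × C: 1 H each → 3
  3 × C: no H
  3 × O: no H
  1 × C: 3 H
  1 × F: no H
  1 × I: no H
  1 × N: 2 H
  1 × N: no H
  1 × O: 1 H
  1 × O (charge -1): no H
  Total hydrogens = 9.
Net charge -1.
Molecular formula: C13H9FIN2O5-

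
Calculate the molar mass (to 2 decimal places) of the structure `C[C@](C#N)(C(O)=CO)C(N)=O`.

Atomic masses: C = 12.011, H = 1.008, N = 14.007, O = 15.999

Molecular formula: C6H8N2O3.
M = 6×12.011 + 8×1.008 + 2×14.007 + 3×15.999 = 156.14 g/mol.

156.14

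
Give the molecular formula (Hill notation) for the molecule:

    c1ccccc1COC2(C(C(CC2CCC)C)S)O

C16H24O2S

Heavy atoms from the SMILES: 16 C, 2 O, 1 S.
Implicit hydrogens by atom environment:
  5 × C (aromatic): 1 H each → 5
  4 × C: 2 H each → 8
  3 × C: 1 H each → 3
  2 × C: 3 H each → 6
  1 × C: no H
  1 × C (aromatic): no H
  1 × O: 1 H
  1 × O: no H
  1 × S: 1 H
  Total hydrogens = 24.
Molecular formula: C16H24O2S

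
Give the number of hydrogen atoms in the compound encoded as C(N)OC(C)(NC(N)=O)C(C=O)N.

Hydrogens are implicit in SMILES; fill each atom to its normal valence:
  3 × N: 2 H each → 6
  3 × O: no H
  2 × C: 1 H each → 2
  2 × C: no H
  1 × C: 3 H
  1 × C: 2 H
  1 × N: 1 H
  Total hydrogens = 14.

14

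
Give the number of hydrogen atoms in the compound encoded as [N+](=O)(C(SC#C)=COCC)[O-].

Hydrogens are implicit in SMILES; fill each atom to its normal valence:
  2 × C: 1 H each → 2
  2 × C: no H
  2 × O: no H
  1 × C: 3 H
  1 × C: 2 H
  1 × N (charge +1): no H
  1 × O (charge -1): no H
  1 × S: no H
  Total hydrogens = 7.

7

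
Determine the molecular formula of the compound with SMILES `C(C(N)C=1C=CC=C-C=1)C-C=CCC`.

Heavy atoms from the SMILES: 13 C, 1 N.
Implicit hydrogens by atom environment:
  5 × C (aromatic): 1 H each → 5
  3 × C: 2 H each → 6
  3 × C: 1 H each → 3
  1 × C: 3 H
  1 × C (aromatic): no H
  1 × N: 2 H
  Total hydrogens = 19.
Molecular formula: C13H19N

C13H19N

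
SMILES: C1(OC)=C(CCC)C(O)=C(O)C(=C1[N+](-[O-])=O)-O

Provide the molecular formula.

C10H13NO6

Heavy atoms from the SMILES: 10 C, 1 N, 6 O.
Implicit hydrogens by atom environment:
  6 × C (aromatic): no H
  3 × O: 1 H each → 3
  2 × C: 3 H each → 6
  2 × C: 2 H each → 4
  2 × O: no H
  1 × N (charge +1): no H
  1 × O (charge -1): no H
  Total hydrogens = 13.
Molecular formula: C10H13NO6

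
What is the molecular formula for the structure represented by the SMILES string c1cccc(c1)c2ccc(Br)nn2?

Heavy atoms from the SMILES: 1 Br, 10 C, 2 N.
Implicit hydrogens by atom environment:
  7 × C (aromatic): 1 H each → 7
  3 × C (aromatic): no H
  2 × N (aromatic): no H
  1 × Br: no H
  Total hydrogens = 7.
Molecular formula: C10H7BrN2

C10H7BrN2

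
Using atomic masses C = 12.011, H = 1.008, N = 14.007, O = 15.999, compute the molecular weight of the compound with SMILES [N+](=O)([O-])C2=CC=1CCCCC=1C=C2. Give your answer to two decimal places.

177.20

Molecular formula: C10H11NO2.
M = 10×12.011 + 11×1.008 + 1×14.007 + 2×15.999 = 177.20 g/mol.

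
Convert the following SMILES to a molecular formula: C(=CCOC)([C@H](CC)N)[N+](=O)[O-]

C7H14N2O3

Heavy atoms from the SMILES: 7 C, 2 N, 3 O.
Implicit hydrogens by atom environment:
  2 × C: 3 H each → 6
  2 × C: 2 H each → 4
  2 × C: 1 H each → 2
  2 × O: no H
  1 × C: no H
  1 × N: 2 H
  1 × N (charge +1): no H
  1 × O (charge -1): no H
  Total hydrogens = 14.
Molecular formula: C7H14N2O3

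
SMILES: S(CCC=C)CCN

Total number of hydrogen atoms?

13

Hydrogens are implicit in SMILES; fill each atom to its normal valence:
  5 × C: 2 H each → 10
  1 × C: 1 H
  1 × N: 2 H
  1 × S: no H
  Total hydrogens = 13.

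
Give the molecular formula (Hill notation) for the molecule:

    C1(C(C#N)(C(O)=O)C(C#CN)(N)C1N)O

Heavy atoms from the SMILES: 8 C, 4 N, 3 O.
Implicit hydrogens by atom environment:
  6 × C: no H
  3 × N: 2 H each → 6
  2 × C: 1 H each → 2
  2 × O: 1 H each → 2
  1 × N: no H
  1 × O: no H
  Total hydrogens = 10.
Molecular formula: C8H10N4O3

C8H10N4O3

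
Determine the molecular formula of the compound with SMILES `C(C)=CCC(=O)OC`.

Heavy atoms from the SMILES: 6 C, 2 O.
Implicit hydrogens by atom environment:
  2 × C: 3 H each → 6
  2 × C: 1 H each → 2
  2 × O: no H
  1 × C: 2 H
  1 × C: no H
  Total hydrogens = 10.
Molecular formula: C6H10O2

C6H10O2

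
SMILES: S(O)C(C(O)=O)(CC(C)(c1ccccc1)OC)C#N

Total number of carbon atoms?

The symbol for carbon appears 13 times in the SMILES. Lowercase c denotes aromatic carbon and counts toward C.

13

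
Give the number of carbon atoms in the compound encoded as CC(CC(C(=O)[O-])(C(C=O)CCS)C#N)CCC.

The symbol for carbon appears 13 times in the SMILES.

13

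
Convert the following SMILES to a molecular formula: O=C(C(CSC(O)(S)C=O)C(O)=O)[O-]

C6H7O6S2-

Heavy atoms from the SMILES: 6 C, 6 O, 2 S.
Implicit hydrogens by atom environment:
  3 × C: no H
  3 × O: no H
  2 × C: 1 H each → 2
  2 × O: 1 H each → 2
  1 × C: 2 H
  1 × O (charge -1): no H
  1 × S: 1 H
  1 × S: no H
  Total hydrogens = 7.
Net charge -1.
Molecular formula: C6H7O6S2-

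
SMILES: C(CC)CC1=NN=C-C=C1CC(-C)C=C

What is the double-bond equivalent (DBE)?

Molecular formula from the SMILES: C13H20N2.
DoU = (2C + 2 + N − H − X)/2 = (2·13 + 2 + 2 − 20 − 0)/2 = 10/2 = 5.
(Structurally: 1 ring(s) + 4 π bond(s) = 5.)

5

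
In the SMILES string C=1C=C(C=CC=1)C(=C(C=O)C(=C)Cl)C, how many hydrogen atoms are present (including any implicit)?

11

Hydrogens are implicit in SMILES; fill each atom to its normal valence:
  5 × C (aromatic): 1 H each → 5
  3 × C: no H
  1 × C: 3 H
  1 × C: 2 H
  1 × C: 1 H
  1 × C (aromatic): no H
  1 × Cl: no H
  1 × O: no H
  Total hydrogens = 11.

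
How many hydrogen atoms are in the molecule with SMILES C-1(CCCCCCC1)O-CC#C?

Hydrogens are implicit in SMILES; fill each atom to its normal valence:
  8 × C: 2 H each → 16
  2 × C: 1 H each → 2
  1 × C: no H
  1 × O: no H
  Total hydrogens = 18.

18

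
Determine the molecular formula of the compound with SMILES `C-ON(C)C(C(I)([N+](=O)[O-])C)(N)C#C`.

Heavy atoms from the SMILES: 7 C, 1 I, 3 N, 3 O.
Implicit hydrogens by atom environment:
  3 × C: 3 H each → 9
  3 × C: no H
  2 × O: no H
  1 × C: 1 H
  1 × I: no H
  1 × N: 2 H
  1 × N: no H
  1 × N (charge +1): no H
  1 × O (charge -1): no H
  Total hydrogens = 12.
Molecular formula: C7H12IN3O3

C7H12IN3O3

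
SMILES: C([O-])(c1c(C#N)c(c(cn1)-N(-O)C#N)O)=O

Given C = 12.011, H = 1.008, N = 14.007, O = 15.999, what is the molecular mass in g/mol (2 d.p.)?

Molecular formula: C8H3N4O4-.
M = 8×12.011 + 3×1.008 + 4×14.007 + 4×15.999 = 219.14 g/mol.

219.14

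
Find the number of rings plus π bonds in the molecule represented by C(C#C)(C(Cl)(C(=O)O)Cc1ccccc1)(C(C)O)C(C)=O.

8

Molecular formula from the SMILES: C16H17ClO4.
DoU = (2C + 2 + N − H − X)/2 = (2·16 + 2 + 0 − 17 − 1)/2 = 16/2 = 8.
(Structurally: 1 ring(s) + 7 π bond(s) = 8.)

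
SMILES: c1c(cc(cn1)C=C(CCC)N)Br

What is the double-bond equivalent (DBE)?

5

Molecular formula from the SMILES: C10H13BrN2.
DoU = (2C + 2 + N − H − X)/2 = (2·10 + 2 + 2 − 13 − 1)/2 = 10/2 = 5.
(Structurally: 1 ring(s) + 4 π bond(s) = 5.)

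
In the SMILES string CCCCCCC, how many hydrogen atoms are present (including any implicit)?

16

Hydrogens are implicit in SMILES; fill each atom to its normal valence:
  5 × C: 2 H each → 10
  2 × C: 3 H each → 6
  Total hydrogens = 16.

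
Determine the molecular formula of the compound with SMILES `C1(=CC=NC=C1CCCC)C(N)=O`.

Heavy atoms from the SMILES: 10 C, 2 N, 1 O.
Implicit hydrogens by atom environment:
  3 × C: 2 H each → 6
  3 × C (aromatic): 1 H each → 3
  2 × C (aromatic): no H
  1 × C: 3 H
  1 × C: no H
  1 × N: 2 H
  1 × N (aromatic): no H
  1 × O: no H
  Total hydrogens = 14.
Molecular formula: C10H14N2O

C10H14N2O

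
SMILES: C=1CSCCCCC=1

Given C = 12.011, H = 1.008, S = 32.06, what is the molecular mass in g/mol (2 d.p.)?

Molecular formula: C7H12S.
M = 7×12.011 + 12×1.008 + 1×32.06 = 128.23 g/mol.

128.23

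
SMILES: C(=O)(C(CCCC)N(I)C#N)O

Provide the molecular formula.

C7H11IN2O2

Heavy atoms from the SMILES: 7 C, 1 I, 2 N, 2 O.
Implicit hydrogens by atom environment:
  3 × C: 2 H each → 6
  2 × C: no H
  2 × N: no H
  1 × C: 3 H
  1 × C: 1 H
  1 × I: no H
  1 × O: 1 H
  1 × O: no H
  Total hydrogens = 11.
Molecular formula: C7H11IN2O2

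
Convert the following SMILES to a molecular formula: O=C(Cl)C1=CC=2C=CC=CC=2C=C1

C11H7ClO

Heavy atoms from the SMILES: 11 C, 1 Cl, 1 O.
Implicit hydrogens by atom environment:
  7 × C (aromatic): 1 H each → 7
  3 × C (aromatic): no H
  1 × C: no H
  1 × Cl: no H
  1 × O: no H
  Total hydrogens = 7.
Molecular formula: C11H7ClO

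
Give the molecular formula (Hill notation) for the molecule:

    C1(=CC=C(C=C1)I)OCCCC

C10H13IO

Heavy atoms from the SMILES: 10 C, 1 I, 1 O.
Implicit hydrogens by atom environment:
  4 × C (aromatic): 1 H each → 4
  3 × C: 2 H each → 6
  2 × C (aromatic): no H
  1 × C: 3 H
  1 × I: no H
  1 × O: no H
  Total hydrogens = 13.
Molecular formula: C10H13IO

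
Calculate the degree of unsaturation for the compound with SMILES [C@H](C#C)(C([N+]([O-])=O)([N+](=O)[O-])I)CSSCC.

Molecular formula from the SMILES: C7H9IN2O4S2.
DoU = (2C + 2 + N − H − X)/2 = (2·7 + 2 + 2 − 9 − 1)/2 = 8/2 = 4.
(Structurally: 0 ring(s) + 4 π bond(s) = 4.)

4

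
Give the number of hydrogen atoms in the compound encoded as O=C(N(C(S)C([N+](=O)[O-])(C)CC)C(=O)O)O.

12

Hydrogens are implicit in SMILES; fill each atom to its normal valence:
  3 × C: no H
  3 × O: no H
  2 × C: 3 H each → 6
  2 × O: 1 H each → 2
  1 × C: 2 H
  1 × C: 1 H
  1 × N (charge +1): no H
  1 × N: no H
  1 × O (charge -1): no H
  1 × S: 1 H
  Total hydrogens = 12.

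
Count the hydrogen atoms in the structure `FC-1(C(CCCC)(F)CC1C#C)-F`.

13

Hydrogens are implicit in SMILES; fill each atom to its normal valence:
  4 × C: 2 H each → 8
  3 × C: no H
  3 × F: no H
  2 × C: 1 H each → 2
  1 × C: 3 H
  Total hydrogens = 13.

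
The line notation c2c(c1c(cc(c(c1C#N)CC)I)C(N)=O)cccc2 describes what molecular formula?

C16H13IN2O

Heavy atoms from the SMILES: 16 C, 1 I, 2 N, 1 O.
Implicit hydrogens by atom environment:
  6 × C (aromatic): 1 H each → 6
  6 × C (aromatic): no H
  2 × C: no H
  1 × C: 3 H
  1 × C: 2 H
  1 × I: no H
  1 × N: 2 H
  1 × N: no H
  1 × O: no H
  Total hydrogens = 13.
Molecular formula: C16H13IN2O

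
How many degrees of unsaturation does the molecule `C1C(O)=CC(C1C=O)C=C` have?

4

Molecular formula from the SMILES: C8H10O2.
DoU = (2C + 2 + N − H − X)/2 = (2·8 + 2 + 0 − 10 − 0)/2 = 8/2 = 4.
(Structurally: 1 ring(s) + 3 π bond(s) = 4.)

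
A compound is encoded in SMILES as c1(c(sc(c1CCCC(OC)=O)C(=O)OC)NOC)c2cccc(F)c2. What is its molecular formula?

C18H20FNO5S

Heavy atoms from the SMILES: 18 C, 1 F, 1 N, 5 O, 1 S.
Implicit hydrogens by atom environment:
  6 × C (aromatic): no H
  5 × O: no H
  4 × C (aromatic): 1 H each → 4
  3 × C: 3 H each → 9
  3 × C: 2 H each → 6
  2 × C: no H
  1 × F: no H
  1 × N: 1 H
  1 × S (aromatic): no H
  Total hydrogens = 20.
Molecular formula: C18H20FNO5S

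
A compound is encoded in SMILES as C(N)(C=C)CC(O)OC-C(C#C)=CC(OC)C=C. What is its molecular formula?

C14H21NO3

Heavy atoms from the SMILES: 14 C, 1 N, 3 O.
Implicit hydrogens by atom environment:
  7 × C: 1 H each → 7
  4 × C: 2 H each → 8
  2 × C: no H
  2 × O: no H
  1 × C: 3 H
  1 × N: 2 H
  1 × O: 1 H
  Total hydrogens = 21.
Molecular formula: C14H21NO3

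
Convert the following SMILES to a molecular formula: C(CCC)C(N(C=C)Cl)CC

C9H18ClN

Heavy atoms from the SMILES: 9 C, 1 Cl, 1 N.
Implicit hydrogens by atom environment:
  5 × C: 2 H each → 10
  2 × C: 3 H each → 6
  2 × C: 1 H each → 2
  1 × Cl: no H
  1 × N: no H
  Total hydrogens = 18.
Molecular formula: C9H18ClN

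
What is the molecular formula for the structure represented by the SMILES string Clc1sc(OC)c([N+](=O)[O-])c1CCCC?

Heavy atoms from the SMILES: 9 C, 1 Cl, 1 N, 3 O, 1 S.
Implicit hydrogens by atom environment:
  4 × C (aromatic): no H
  3 × C: 2 H each → 6
  2 × C: 3 H each → 6
  2 × O: no H
  1 × Cl: no H
  1 × N (charge +1): no H
  1 × O (charge -1): no H
  1 × S (aromatic): no H
  Total hydrogens = 12.
Molecular formula: C9H12ClNO3S

C9H12ClNO3S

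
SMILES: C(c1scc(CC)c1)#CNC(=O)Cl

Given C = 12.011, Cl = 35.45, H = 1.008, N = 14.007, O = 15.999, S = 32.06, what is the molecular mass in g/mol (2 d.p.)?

213.68

Molecular formula: C9H8ClNOS.
M = 9×12.011 + 1×35.45 + 8×1.008 + 1×14.007 + 1×15.999 + 1×32.06 = 213.68 g/mol.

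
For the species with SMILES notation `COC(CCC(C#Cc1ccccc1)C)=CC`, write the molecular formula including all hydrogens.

C16H20O

Heavy atoms from the SMILES: 16 C, 1 O.
Implicit hydrogens by atom environment:
  5 × C (aromatic): 1 H each → 5
  3 × C: 3 H each → 9
  3 × C: no H
  2 × C: 2 H each → 4
  2 × C: 1 H each → 2
  1 × C (aromatic): no H
  1 × O: no H
  Total hydrogens = 20.
Molecular formula: C16H20O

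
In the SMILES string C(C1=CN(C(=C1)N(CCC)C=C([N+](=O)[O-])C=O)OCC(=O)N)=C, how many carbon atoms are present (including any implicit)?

The symbol for carbon appears 14 times in the SMILES.

14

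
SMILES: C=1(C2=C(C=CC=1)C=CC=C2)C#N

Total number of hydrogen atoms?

Hydrogens are implicit in SMILES; fill each atom to its normal valence:
  7 × C (aromatic): 1 H each → 7
  3 × C (aromatic): no H
  1 × C: no H
  1 × N: no H
  Total hydrogens = 7.

7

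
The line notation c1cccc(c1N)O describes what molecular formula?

C6H7NO

Heavy atoms from the SMILES: 6 C, 1 N, 1 O.
Implicit hydrogens by atom environment:
  4 × C (aromatic): 1 H each → 4
  2 × C (aromatic): no H
  1 × N: 2 H
  1 × O: 1 H
  Total hydrogens = 7.
Molecular formula: C6H7NO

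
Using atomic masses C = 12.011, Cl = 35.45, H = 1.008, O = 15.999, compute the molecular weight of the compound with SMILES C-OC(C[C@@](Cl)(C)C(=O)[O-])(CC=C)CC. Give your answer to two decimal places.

233.71

Molecular formula: C11H18ClO3-.
M = 11×12.011 + 1×35.45 + 18×1.008 + 3×15.999 = 233.71 g/mol.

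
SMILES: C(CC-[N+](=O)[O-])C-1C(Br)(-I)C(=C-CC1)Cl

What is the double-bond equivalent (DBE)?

Molecular formula from the SMILES: C9H12BrClINO2.
DoU = (2C + 2 + N − H − X)/2 = (2·9 + 2 + 1 − 12 − 3)/2 = 6/2 = 3.
(Structurally: 1 ring(s) + 2 π bond(s) = 3.)

3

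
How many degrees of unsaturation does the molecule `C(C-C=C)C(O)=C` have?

Molecular formula from the SMILES: C6H10O.
DoU = (2C + 2 + N − H − X)/2 = (2·6 + 2 + 0 − 10 − 0)/2 = 4/2 = 2.
(Structurally: 0 ring(s) + 2 π bond(s) = 2.)

2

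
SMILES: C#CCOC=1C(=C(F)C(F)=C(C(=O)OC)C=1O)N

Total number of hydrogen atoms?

Hydrogens are implicit in SMILES; fill each atom to its normal valence:
  6 × C (aromatic): no H
  3 × O: no H
  2 × C: no H
  2 × F: no H
  1 × C: 3 H
  1 × C: 2 H
  1 × C: 1 H
  1 × N: 2 H
  1 × O: 1 H
  Total hydrogens = 9.

9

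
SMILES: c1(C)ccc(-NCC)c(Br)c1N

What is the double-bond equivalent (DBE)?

4

Molecular formula from the SMILES: C9H13BrN2.
DoU = (2C + 2 + N − H − X)/2 = (2·9 + 2 + 2 − 13 − 1)/2 = 8/2 = 4.
(Structurally: 1 ring(s) + 3 π bond(s) = 4.)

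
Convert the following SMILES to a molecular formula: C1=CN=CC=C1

C5H5N

Heavy atoms from the SMILES: 5 C, 1 N.
Implicit hydrogens by atom environment:
  5 × C (aromatic): 1 H each → 5
  1 × N (aromatic): no H
  Total hydrogens = 5.
Molecular formula: C5H5N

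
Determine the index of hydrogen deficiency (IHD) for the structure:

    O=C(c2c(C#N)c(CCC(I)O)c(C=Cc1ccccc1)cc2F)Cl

Molecular formula from the SMILES: C19H14ClFINO2.
DoU = (2C + 2 + N − H − X)/2 = (2·19 + 2 + 1 − 14 − 3)/2 = 24/2 = 12.
(Structurally: 2 ring(s) + 10 π bond(s) = 12.)

12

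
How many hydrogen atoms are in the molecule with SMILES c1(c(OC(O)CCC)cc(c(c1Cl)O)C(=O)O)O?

Hydrogens are implicit in SMILES; fill each atom to its normal valence:
  5 × C (aromatic): no H
  4 × O: 1 H each → 4
  2 × C: 2 H each → 4
  2 × O: no H
  1 × C: 3 H
  1 × C (aromatic): 1 H
  1 × C: 1 H
  1 × C: no H
  1 × Cl: no H
  Total hydrogens = 13.

13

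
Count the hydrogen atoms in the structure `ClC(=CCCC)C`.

11

Hydrogens are implicit in SMILES; fill each atom to its normal valence:
  2 × C: 3 H each → 6
  2 × C: 2 H each → 4
  1 × C: 1 H
  1 × C: no H
  1 × Cl: no H
  Total hydrogens = 11.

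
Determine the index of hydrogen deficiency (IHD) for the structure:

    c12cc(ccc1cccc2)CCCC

7

Molecular formula from the SMILES: C14H16.
DoU = (2C + 2 + N − H − X)/2 = (2·14 + 2 + 0 − 16 − 0)/2 = 14/2 = 7.
(Structurally: 2 ring(s) + 5 π bond(s) = 7.)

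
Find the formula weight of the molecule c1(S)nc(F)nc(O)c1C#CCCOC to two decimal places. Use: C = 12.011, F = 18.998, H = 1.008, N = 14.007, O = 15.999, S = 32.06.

Molecular formula: C9H9FN2O2S.
M = 9×12.011 + 1×18.998 + 9×1.008 + 2×14.007 + 2×15.999 + 1×32.06 = 228.24 g/mol.

228.24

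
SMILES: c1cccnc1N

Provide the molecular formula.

Heavy atoms from the SMILES: 5 C, 2 N.
Implicit hydrogens by atom environment:
  4 × C (aromatic): 1 H each → 4
  1 × C (aromatic): no H
  1 × N: 2 H
  1 × N (aromatic): no H
  Total hydrogens = 6.
Molecular formula: C5H6N2

C5H6N2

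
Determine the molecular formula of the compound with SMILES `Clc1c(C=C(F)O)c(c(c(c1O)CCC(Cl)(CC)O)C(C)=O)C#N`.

C16H16Cl2FNO4

Heavy atoms from the SMILES: 16 C, 2 Cl, 1 F, 1 N, 4 O.
Implicit hydrogens by atom environment:
  6 × C (aromatic): no H
  4 × C: no H
  3 × C: 2 H each → 6
  3 × O: 1 H each → 3
  2 × C: 3 H each → 6
  2 × Cl: no H
  1 × C: 1 H
  1 × F: no H
  1 × N: no H
  1 × O: no H
  Total hydrogens = 16.
Molecular formula: C16H16Cl2FNO4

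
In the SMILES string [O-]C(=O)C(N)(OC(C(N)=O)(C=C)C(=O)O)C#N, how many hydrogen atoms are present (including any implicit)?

8

Hydrogens are implicit in SMILES; fill each atom to its normal valence:
  6 × C: no H
  4 × O: no H
  2 × N: 2 H each → 4
  1 × C: 2 H
  1 × C: 1 H
  1 × N: no H
  1 × O: 1 H
  1 × O (charge -1): no H
  Total hydrogens = 8.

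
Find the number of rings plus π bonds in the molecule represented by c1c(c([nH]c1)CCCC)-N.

Molecular formula from the SMILES: C8H14N2.
DoU = (2C + 2 + N − H − X)/2 = (2·8 + 2 + 2 − 14 − 0)/2 = 6/2 = 3.
(Structurally: 1 ring(s) + 2 π bond(s) = 3.)

3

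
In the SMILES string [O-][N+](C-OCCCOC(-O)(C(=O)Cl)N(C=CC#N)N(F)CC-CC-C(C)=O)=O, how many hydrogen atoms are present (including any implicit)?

Hydrogens are implicit in SMILES; fill each atom to its normal valence:
  8 × C: 2 H each → 16
  5 × O: no H
  4 × C: no H
  3 × N: no H
  2 × C: 1 H each → 2
  1 × C: 3 H
  1 × Cl: no H
  1 × F: no H
  1 × N (charge +1): no H
  1 × O: 1 H
  1 × O (charge -1): no H
  Total hydrogens = 22.

22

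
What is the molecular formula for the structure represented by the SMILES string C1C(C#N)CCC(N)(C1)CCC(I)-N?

Heavy atoms from the SMILES: 10 C, 1 I, 3 N.
Implicit hydrogens by atom environment:
  6 × C: 2 H each → 12
  2 × C: 1 H each → 2
  2 × C: no H
  2 × N: 2 H each → 4
  1 × I: no H
  1 × N: no H
  Total hydrogens = 18.
Molecular formula: C10H18IN3

C10H18IN3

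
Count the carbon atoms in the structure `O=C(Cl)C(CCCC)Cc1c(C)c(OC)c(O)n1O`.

The symbol for carbon appears 13 times in the SMILES. Lowercase c denotes aromatic carbon and counts toward C.

13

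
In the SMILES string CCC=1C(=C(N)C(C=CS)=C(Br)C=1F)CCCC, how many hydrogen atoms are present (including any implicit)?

Hydrogens are implicit in SMILES; fill each atom to its normal valence:
  6 × C (aromatic): no H
  4 × C: 2 H each → 8
  2 × C: 3 H each → 6
  2 × C: 1 H each → 2
  1 × Br: no H
  1 × F: no H
  1 × N: 2 H
  1 × S: 1 H
  Total hydrogens = 19.

19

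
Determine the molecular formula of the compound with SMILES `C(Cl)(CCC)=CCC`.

Heavy atoms from the SMILES: 7 C, 1 Cl.
Implicit hydrogens by atom environment:
  3 × C: 2 H each → 6
  2 × C: 3 H each → 6
  1 × C: 1 H
  1 × C: no H
  1 × Cl: no H
  Total hydrogens = 13.
Molecular formula: C7H13Cl

C7H13Cl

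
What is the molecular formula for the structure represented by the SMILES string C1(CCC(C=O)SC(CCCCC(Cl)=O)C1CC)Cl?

Heavy atoms from the SMILES: 14 C, 2 Cl, 2 O, 1 S.
Implicit hydrogens by atom environment:
  7 × C: 2 H each → 14
  5 × C: 1 H each → 5
  2 × Cl: no H
  2 × O: no H
  1 × C: 3 H
  1 × C: no H
  1 × S: no H
  Total hydrogens = 22.
Molecular formula: C14H22Cl2O2S

C14H22Cl2O2S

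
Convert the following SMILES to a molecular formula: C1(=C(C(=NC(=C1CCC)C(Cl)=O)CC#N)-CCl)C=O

C13H12Cl2N2O2

Heavy atoms from the SMILES: 13 C, 2 Cl, 2 N, 2 O.
Implicit hydrogens by atom environment:
  5 × C (aromatic): no H
  4 × C: 2 H each → 8
  2 × C: no H
  2 × Cl: no H
  2 × O: no H
  1 × C: 3 H
  1 × C: 1 H
  1 × N (aromatic): no H
  1 × N: no H
  Total hydrogens = 12.
Molecular formula: C13H12Cl2N2O2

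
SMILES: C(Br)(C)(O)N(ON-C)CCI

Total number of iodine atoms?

1

The symbol for iodine appears 1 time in the SMILES.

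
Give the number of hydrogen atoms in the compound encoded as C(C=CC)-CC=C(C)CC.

18

Hydrogens are implicit in SMILES; fill each atom to its normal valence:
  3 × C: 3 H each → 9
  3 × C: 2 H each → 6
  3 × C: 1 H each → 3
  1 × C: no H
  Total hydrogens = 18.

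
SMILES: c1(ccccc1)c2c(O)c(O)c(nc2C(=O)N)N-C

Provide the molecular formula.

C13H13N3O3

Heavy atoms from the SMILES: 13 C, 3 N, 3 O.
Implicit hydrogens by atom environment:
  6 × C (aromatic): no H
  5 × C (aromatic): 1 H each → 5
  2 × O: 1 H each → 2
  1 × C: 3 H
  1 × C: no H
  1 × N: 2 H
  1 × N: 1 H
  1 × N (aromatic): no H
  1 × O: no H
  Total hydrogens = 13.
Molecular formula: C13H13N3O3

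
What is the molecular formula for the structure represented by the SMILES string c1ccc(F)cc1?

C6H5F

Heavy atoms from the SMILES: 6 C, 1 F.
Implicit hydrogens by atom environment:
  5 × C (aromatic): 1 H each → 5
  1 × C (aromatic): no H
  1 × F: no H
  Total hydrogens = 5.
Molecular formula: C6H5F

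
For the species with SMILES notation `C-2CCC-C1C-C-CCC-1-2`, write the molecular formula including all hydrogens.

Heavy atoms from the SMILES: 10 C.
Implicit hydrogens by atom environment:
  8 × C: 2 H each → 16
  2 × C: 1 H each → 2
  Total hydrogens = 18.
Molecular formula: C10H18

C10H18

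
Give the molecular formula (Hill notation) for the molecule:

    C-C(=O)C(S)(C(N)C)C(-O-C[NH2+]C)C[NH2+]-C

[C10H25N3O2S]2+

Heavy atoms from the SMILES: 10 C, 3 N, 2 O, 1 S.
Implicit hydrogens by atom environment:
  4 × C: 3 H each → 12
  2 × C: 2 H each → 4
  2 × C: 1 H each → 2
  2 × C: no H
  2 × N (charge +1): 2 H each → 4
  2 × O: no H
  1 × N: 2 H
  1 × S: 1 H
  Total hydrogens = 25.
Net charge +2.
Molecular formula: [C10H25N3O2S]2+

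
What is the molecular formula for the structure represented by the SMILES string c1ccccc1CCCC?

C10H14

Heavy atoms from the SMILES: 10 C.
Implicit hydrogens by atom environment:
  5 × C (aromatic): 1 H each → 5
  3 × C: 2 H each → 6
  1 × C: 3 H
  1 × C (aromatic): no H
  Total hydrogens = 14.
Molecular formula: C10H14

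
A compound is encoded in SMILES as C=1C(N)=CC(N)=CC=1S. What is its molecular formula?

Heavy atoms from the SMILES: 6 C, 2 N, 1 S.
Implicit hydrogens by atom environment:
  3 × C (aromatic): 1 H each → 3
  3 × C (aromatic): no H
  2 × N: 2 H each → 4
  1 × S: 1 H
  Total hydrogens = 8.
Molecular formula: C6H8N2S

C6H8N2S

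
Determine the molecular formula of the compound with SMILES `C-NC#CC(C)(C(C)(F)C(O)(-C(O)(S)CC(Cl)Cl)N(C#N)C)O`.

Heavy atoms from the SMILES: 13 C, 2 Cl, 1 F, 3 N, 3 O, 1 S.
Implicit hydrogens by atom environment:
  7 × C: no H
  4 × C: 3 H each → 12
  3 × O: 1 H each → 3
  2 × Cl: no H
  2 × N: no H
  1 × C: 2 H
  1 × C: 1 H
  1 × F: no H
  1 × N: 1 H
  1 × S: 1 H
  Total hydrogens = 20.
Molecular formula: C13H20Cl2FN3O3S

C13H20Cl2FN3O3S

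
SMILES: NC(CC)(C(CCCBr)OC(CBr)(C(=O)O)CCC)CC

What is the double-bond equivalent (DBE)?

Molecular formula from the SMILES: C15H29Br2NO3.
DoU = (2C + 2 + N − H − X)/2 = (2·15 + 2 + 1 − 29 − 2)/2 = 2/2 = 1.
(Structurally: 0 ring(s) + 1 π bond(s) = 1.)

1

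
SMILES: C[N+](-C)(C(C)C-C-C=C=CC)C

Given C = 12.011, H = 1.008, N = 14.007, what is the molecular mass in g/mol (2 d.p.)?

168.30

Molecular formula: C11H22N+.
M = 11×12.011 + 22×1.008 + 1×14.007 = 168.30 g/mol.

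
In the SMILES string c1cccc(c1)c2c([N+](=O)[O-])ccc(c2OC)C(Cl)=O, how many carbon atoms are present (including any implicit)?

The symbol for carbon appears 14 times in the SMILES. Lowercase c denotes aromatic carbon and counts toward C.

14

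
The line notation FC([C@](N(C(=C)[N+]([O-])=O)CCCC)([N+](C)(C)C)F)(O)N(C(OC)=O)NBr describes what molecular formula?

Heavy atoms from the SMILES: 1 Br, 13 C, 2 F, 5 N, 5 O.
Implicit hydrogens by atom environment:
  5 × C: 3 H each → 15
  4 × C: 2 H each → 8
  4 × C: no H
  3 × O: no H
  2 × F: no H
  2 × N: no H
  2 × N (charge +1): no H
  1 × Br: no H
  1 × N: 1 H
  1 × O: 1 H
  1 × O (charge -1): no H
  Total hydrogens = 25.
Net charge +1.
Molecular formula: C13H25BrF2N5O5+

C13H25BrF2N5O5+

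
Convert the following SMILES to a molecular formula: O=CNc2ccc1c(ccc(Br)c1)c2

C11H8BrNO

Heavy atoms from the SMILES: 1 Br, 11 C, 1 N, 1 O.
Implicit hydrogens by atom environment:
  6 × C (aromatic): 1 H each → 6
  4 × C (aromatic): no H
  1 × Br: no H
  1 × C: 1 H
  1 × N: 1 H
  1 × O: no H
  Total hydrogens = 8.
Molecular formula: C11H8BrNO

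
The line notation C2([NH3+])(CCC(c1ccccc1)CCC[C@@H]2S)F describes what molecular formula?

Heavy atoms from the SMILES: 14 C, 1 F, 1 N, 1 S.
Implicit hydrogens by atom environment:
  5 × C: 2 H each → 10
  5 × C (aromatic): 1 H each → 5
  2 × C: 1 H each → 2
  1 × C: no H
  1 × C (aromatic): no H
  1 × F: no H
  1 × N (charge +1): 3 H
  1 × S: 1 H
  Total hydrogens = 21.
Net charge +1.
Molecular formula: C14H21FNS+

C14H21FNS+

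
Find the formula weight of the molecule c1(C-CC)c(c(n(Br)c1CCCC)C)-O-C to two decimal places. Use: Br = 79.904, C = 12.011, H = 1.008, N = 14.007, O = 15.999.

288.23

Molecular formula: C13H22BrNO.
M = 1×79.904 + 13×12.011 + 22×1.008 + 1×14.007 + 1×15.999 = 288.23 g/mol.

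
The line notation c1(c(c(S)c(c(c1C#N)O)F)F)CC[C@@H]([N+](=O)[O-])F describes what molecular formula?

C10H7F3N2O3S

Heavy atoms from the SMILES: 10 C, 3 F, 2 N, 3 O, 1 S.
Implicit hydrogens by atom environment:
  6 × C (aromatic): no H
  3 × F: no H
  2 × C: 2 H each → 4
  1 × C: 1 H
  1 × C: no H
  1 × N: no H
  1 × N (charge +1): no H
  1 × O: 1 H
  1 × O: no H
  1 × O (charge -1): no H
  1 × S: 1 H
  Total hydrogens = 7.
Molecular formula: C10H7F3N2O3S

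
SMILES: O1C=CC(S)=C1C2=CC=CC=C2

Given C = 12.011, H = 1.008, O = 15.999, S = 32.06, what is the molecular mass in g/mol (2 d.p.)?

176.23

Molecular formula: C10H8OS.
M = 10×12.011 + 8×1.008 + 1×15.999 + 1×32.06 = 176.23 g/mol.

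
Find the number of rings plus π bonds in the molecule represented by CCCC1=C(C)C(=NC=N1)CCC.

Molecular formula from the SMILES: C11H18N2.
DoU = (2C + 2 + N − H − X)/2 = (2·11 + 2 + 2 − 18 − 0)/2 = 8/2 = 4.
(Structurally: 1 ring(s) + 3 π bond(s) = 4.)

4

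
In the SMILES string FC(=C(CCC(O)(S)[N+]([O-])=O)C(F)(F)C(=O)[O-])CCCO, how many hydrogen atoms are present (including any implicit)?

13

Hydrogens are implicit in SMILES; fill each atom to its normal valence:
  5 × C: 2 H each → 10
  5 × C: no H
  3 × F: no H
  2 × O: 1 H each → 2
  2 × O: no H
  2 × O (charge -1): no H
  1 × N (charge +1): no H
  1 × S: 1 H
  Total hydrogens = 13.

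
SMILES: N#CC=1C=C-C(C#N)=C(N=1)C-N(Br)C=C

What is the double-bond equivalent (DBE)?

9

Molecular formula from the SMILES: C10H7BrN4.
DoU = (2C + 2 + N − H − X)/2 = (2·10 + 2 + 4 − 7 − 1)/2 = 18/2 = 9.
(Structurally: 1 ring(s) + 8 π bond(s) = 9.)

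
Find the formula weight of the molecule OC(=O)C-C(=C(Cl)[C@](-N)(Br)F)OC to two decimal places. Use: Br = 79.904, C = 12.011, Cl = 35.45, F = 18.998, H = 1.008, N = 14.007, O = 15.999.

Molecular formula: C6H8BrClFNO3.
M = 1×79.904 + 6×12.011 + 1×35.45 + 1×18.998 + 8×1.008 + 1×14.007 + 3×15.999 = 276.49 g/mol.

276.49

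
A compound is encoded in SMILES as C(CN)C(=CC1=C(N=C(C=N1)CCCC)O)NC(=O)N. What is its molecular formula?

Heavy atoms from the SMILES: 13 C, 5 N, 2 O.
Implicit hydrogens by atom environment:
  5 × C: 2 H each → 10
  3 × C (aromatic): no H
  2 × C: no H
  2 × N: 2 H each → 4
  2 × N (aromatic): no H
  1 × C: 3 H
  1 × C (aromatic): 1 H
  1 × C: 1 H
  1 × N: 1 H
  1 × O: 1 H
  1 × O: no H
  Total hydrogens = 21.
Molecular formula: C13H21N5O2

C13H21N5O2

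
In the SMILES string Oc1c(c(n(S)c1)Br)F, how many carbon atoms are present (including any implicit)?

The symbol for carbon appears 4 times in the SMILES. Lowercase c denotes aromatic carbon and counts toward C.

4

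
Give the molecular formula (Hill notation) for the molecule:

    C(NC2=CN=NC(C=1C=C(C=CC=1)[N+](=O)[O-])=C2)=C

C12H10N4O2

Heavy atoms from the SMILES: 12 C, 4 N, 2 O.
Implicit hydrogens by atom environment:
  6 × C (aromatic): 1 H each → 6
  4 × C (aromatic): no H
  2 × N (aromatic): no H
  1 × C: 2 H
  1 × C: 1 H
  1 × N: 1 H
  1 × N (charge +1): no H
  1 × O: no H
  1 × O (charge -1): no H
  Total hydrogens = 10.
Molecular formula: C12H10N4O2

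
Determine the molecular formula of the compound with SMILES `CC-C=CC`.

C5H10

Heavy atoms from the SMILES: 5 C.
Implicit hydrogens by atom environment:
  2 × C: 3 H each → 6
  2 × C: 1 H each → 2
  1 × C: 2 H
  Total hydrogens = 10.
Molecular formula: C5H10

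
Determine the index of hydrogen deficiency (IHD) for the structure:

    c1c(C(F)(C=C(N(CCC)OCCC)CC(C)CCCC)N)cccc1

Molecular formula from the SMILES: C22H37FN2O.
DoU = (2C + 2 + N − H − X)/2 = (2·22 + 2 + 2 − 37 − 1)/2 = 10/2 = 5.
(Structurally: 1 ring(s) + 4 π bond(s) = 5.)

5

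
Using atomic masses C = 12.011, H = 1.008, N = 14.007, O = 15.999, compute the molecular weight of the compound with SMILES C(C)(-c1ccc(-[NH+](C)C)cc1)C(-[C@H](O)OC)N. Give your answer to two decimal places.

239.34

Molecular formula: C13H23N2O2+.
M = 13×12.011 + 23×1.008 + 2×14.007 + 2×15.999 = 239.34 g/mol.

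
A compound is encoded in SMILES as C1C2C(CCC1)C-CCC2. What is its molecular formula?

C10H18

Heavy atoms from the SMILES: 10 C.
Implicit hydrogens by atom environment:
  8 × C: 2 H each → 16
  2 × C: 1 H each → 2
  Total hydrogens = 18.
Molecular formula: C10H18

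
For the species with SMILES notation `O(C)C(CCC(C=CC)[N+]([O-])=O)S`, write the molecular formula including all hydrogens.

C8H15NO3S

Heavy atoms from the SMILES: 8 C, 1 N, 3 O, 1 S.
Implicit hydrogens by atom environment:
  4 × C: 1 H each → 4
  2 × C: 3 H each → 6
  2 × C: 2 H each → 4
  2 × O: no H
  1 × N (charge +1): no H
  1 × O (charge -1): no H
  1 × S: 1 H
  Total hydrogens = 15.
Molecular formula: C8H15NO3S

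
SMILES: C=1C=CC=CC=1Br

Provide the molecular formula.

C6H5Br

Heavy atoms from the SMILES: 1 Br, 6 C.
Implicit hydrogens by atom environment:
  5 × C (aromatic): 1 H each → 5
  1 × Br: no H
  1 × C (aromatic): no H
  Total hydrogens = 5.
Molecular formula: C6H5Br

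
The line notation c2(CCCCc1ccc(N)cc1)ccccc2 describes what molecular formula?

C16H19N

Heavy atoms from the SMILES: 16 C, 1 N.
Implicit hydrogens by atom environment:
  9 × C (aromatic): 1 H each → 9
  4 × C: 2 H each → 8
  3 × C (aromatic): no H
  1 × N: 2 H
  Total hydrogens = 19.
Molecular formula: C16H19N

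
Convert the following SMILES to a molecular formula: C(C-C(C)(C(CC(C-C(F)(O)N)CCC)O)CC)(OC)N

C15H33FN2O3

Heavy atoms from the SMILES: 15 C, 1 F, 2 N, 3 O.
Implicit hydrogens by atom environment:
  6 × C: 2 H each → 12
  4 × C: 3 H each → 12
  3 × C: 1 H each → 3
  2 × C: no H
  2 × N: 2 H each → 4
  2 × O: 1 H each → 2
  1 × F: no H
  1 × O: no H
  Total hydrogens = 33.
Molecular formula: C15H33FN2O3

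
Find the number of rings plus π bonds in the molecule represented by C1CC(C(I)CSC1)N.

1

Molecular formula from the SMILES: C6H12INS.
DoU = (2C + 2 + N − H − X)/2 = (2·6 + 2 + 1 − 12 − 1)/2 = 2/2 = 1.
(Structurally: 1 ring(s) + 0 π bond(s) = 1.)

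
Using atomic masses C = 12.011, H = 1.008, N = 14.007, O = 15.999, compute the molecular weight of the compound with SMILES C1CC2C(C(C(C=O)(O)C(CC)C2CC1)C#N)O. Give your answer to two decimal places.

Molecular formula: C14H21NO3.
M = 14×12.011 + 21×1.008 + 1×14.007 + 3×15.999 = 251.33 g/mol.

251.33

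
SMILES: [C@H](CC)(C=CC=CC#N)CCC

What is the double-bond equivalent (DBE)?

4

Molecular formula from the SMILES: C11H17N.
DoU = (2C + 2 + N − H − X)/2 = (2·11 + 2 + 1 − 17 − 0)/2 = 8/2 = 4.
(Structurally: 0 ring(s) + 4 π bond(s) = 4.)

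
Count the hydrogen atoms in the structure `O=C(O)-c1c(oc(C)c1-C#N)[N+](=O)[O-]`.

Hydrogens are implicit in SMILES; fill each atom to its normal valence:
  4 × C (aromatic): no H
  2 × C: no H
  2 × O: no H
  1 × C: 3 H
  1 × N: no H
  1 × N (charge +1): no H
  1 × O: 1 H
  1 × O (aromatic): no H
  1 × O (charge -1): no H
  Total hydrogens = 4.

4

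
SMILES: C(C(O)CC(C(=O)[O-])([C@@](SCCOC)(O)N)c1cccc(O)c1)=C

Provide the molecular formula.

Heavy atoms from the SMILES: 16 C, 1 N, 6 O, 1 S.
Implicit hydrogens by atom environment:
  4 × C: 2 H each → 8
  4 × C (aromatic): 1 H each → 4
  3 × C: no H
  3 × O: 1 H each → 3
  2 × C: 1 H each → 2
  2 × C (aromatic): no H
  2 × O: no H
  1 × C: 3 H
  1 × N: 2 H
  1 × O (charge -1): no H
  1 × S: no H
  Total hydrogens = 22.
Net charge -1.
Molecular formula: C16H22NO6S-

C16H22NO6S-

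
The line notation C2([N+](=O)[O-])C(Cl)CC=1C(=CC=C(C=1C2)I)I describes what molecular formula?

Heavy atoms from the SMILES: 10 C, 1 Cl, 2 I, 1 N, 2 O.
Implicit hydrogens by atom environment:
  4 × C (aromatic): no H
  2 × C: 2 H each → 4
  2 × C (aromatic): 1 H each → 2
  2 × C: 1 H each → 2
  2 × I: no H
  1 × Cl: no H
  1 × N (charge +1): no H
  1 × O: no H
  1 × O (charge -1): no H
  Total hydrogens = 8.
Molecular formula: C10H8ClI2NO2

C10H8ClI2NO2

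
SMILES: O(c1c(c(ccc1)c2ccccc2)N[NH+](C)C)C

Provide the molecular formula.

Heavy atoms from the SMILES: 15 C, 2 N, 1 O.
Implicit hydrogens by atom environment:
  8 × C (aromatic): 1 H each → 8
  4 × C (aromatic): no H
  3 × C: 3 H each → 9
  1 × N: 1 H
  1 × N (charge +1): 1 H
  1 × O: no H
  Total hydrogens = 19.
Net charge +1.
Molecular formula: C15H19N2O+

C15H19N2O+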